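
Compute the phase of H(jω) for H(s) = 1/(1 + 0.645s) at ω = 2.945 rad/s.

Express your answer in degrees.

Phase = -arctan(ωτ) = -arctan(2.945 × 0.645) = -62.2°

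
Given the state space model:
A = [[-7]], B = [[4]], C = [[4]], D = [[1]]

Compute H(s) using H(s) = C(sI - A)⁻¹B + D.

(sI - A)⁻¹ = 1/(s + 7). H(s) = 4×4/(s + 7) + 1 = (s + 23)/(s + 7).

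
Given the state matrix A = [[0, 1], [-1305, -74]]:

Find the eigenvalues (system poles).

det(A - λI) = λ² - (-74)λ + 1305 = (λ - (-45))(λ - (-29)). Eigenvalues: -45, -29.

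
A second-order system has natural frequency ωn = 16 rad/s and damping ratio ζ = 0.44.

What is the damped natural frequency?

ωd = ωn√(1 - ζ²) = 16√(1 - 0.44²) = 14.37 rad/s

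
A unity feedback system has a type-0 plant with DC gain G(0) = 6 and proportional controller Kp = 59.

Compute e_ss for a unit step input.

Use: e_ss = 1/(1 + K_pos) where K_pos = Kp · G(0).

K_pos = Kp · G(0) = 59 × 6 = 354. e_ss = 1/(1 + 354) = 0.0028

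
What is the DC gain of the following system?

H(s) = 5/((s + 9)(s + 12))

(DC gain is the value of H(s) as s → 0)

DC gain = H(0) = 5/(9 × 12) = 5/108 = 0.0463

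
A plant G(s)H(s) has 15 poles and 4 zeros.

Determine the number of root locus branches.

Root locus has n branches where n = number of poles = 15.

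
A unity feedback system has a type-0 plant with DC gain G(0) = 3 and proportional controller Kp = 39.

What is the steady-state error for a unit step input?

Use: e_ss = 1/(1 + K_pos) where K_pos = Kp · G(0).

K_pos = Kp · G(0) = 39 × 3 = 117. e_ss = 1/(1 + 117) = 0.0085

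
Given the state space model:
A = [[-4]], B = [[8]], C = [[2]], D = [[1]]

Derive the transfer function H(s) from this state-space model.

(sI - A)⁻¹ = 1/(s + 4). H(s) = 2×8/(s + 4) + 1 = (s + 20)/(s + 4).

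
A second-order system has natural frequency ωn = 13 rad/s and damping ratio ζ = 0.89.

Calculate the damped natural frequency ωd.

ωd = ωn√(1 - ζ²) = 13√(1 - 0.89²) = 5.93 rad/s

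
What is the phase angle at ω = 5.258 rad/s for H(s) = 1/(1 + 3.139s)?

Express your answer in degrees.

Phase = -arctan(ωτ) = -arctan(5.258 × 3.139) = -86.5°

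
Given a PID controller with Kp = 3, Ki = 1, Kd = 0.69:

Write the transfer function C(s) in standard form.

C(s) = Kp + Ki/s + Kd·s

Substituting values: C(s) = 3 + 1/s + 0.69s = (0.69s² + 3s + 1)/s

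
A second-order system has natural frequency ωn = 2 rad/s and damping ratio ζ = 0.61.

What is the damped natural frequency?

ωd = ωn√(1 - ζ²) = 2√(1 - 0.61²) = 1.58 rad/s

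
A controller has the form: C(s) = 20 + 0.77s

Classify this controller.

This is a Proportional-Derivative (PD) controller.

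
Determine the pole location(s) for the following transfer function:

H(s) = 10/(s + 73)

Pole is where denominator = 0: s + 73 = 0, so s = -73.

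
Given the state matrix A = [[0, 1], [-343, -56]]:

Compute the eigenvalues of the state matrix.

det(A - λI) = λ² - (-56)λ + 343 = (λ - (-7))(λ - (-49)). Eigenvalues: -7, -49.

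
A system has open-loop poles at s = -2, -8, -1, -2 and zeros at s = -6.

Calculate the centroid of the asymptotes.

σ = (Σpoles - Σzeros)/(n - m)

σ = (Σpoles - Σzeros)/(n - m) = (-13 - (-6))/(4 - 1) = -7/3 = -2.33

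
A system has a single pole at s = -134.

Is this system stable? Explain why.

Pole at s = -134 is in the left half-plane. Stable.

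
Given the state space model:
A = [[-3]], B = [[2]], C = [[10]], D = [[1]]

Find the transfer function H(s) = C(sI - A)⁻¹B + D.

(sI - A)⁻¹ = 1/(s + 3). H(s) = 10×2/(s + 3) + 1 = (s + 23)/(s + 3).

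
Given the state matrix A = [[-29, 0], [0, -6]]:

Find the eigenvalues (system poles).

For diagonal matrix, eigenvalues are diagonal entries: λ₁ = -29, λ₂ = -6.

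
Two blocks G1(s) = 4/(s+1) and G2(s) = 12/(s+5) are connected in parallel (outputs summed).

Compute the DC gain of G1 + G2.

Parallel: G_eq = G1 + G2. DC gain = G1(0) + G2(0) = 4/1 + 12/5 = 4 + 2.4 = 6.4.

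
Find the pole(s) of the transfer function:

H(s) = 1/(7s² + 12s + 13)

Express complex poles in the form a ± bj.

Discriminant = 12² - 4×7×13 = 144 - 364 = -220 < 0, so the poles are a complex conjugate pair s = (-12 ± j√220)/(2×7). Real part = -12/(2×7) = -12/14 ≈ -0.8571; imaginary part = ±√220/(2×7) ≈ 1.0595. Poles: s = -0.8571 ± 1.0595j.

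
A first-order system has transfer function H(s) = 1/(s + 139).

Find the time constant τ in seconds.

For H(s) = 1/(s + 1/τ), the pole is at -1/τ = -139, so τ = 1/139 = 0.0072 s.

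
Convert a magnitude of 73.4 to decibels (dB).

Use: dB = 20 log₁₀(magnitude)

dB = 20 log₁₀(73.4) = 37.3 dB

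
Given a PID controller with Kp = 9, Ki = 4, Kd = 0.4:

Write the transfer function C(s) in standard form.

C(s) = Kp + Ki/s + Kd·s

Substituting values: C(s) = 9 + 4/s + 0.4s = (0.4s² + 9s + 4)/s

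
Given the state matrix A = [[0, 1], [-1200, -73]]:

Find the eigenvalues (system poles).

det(A - λI) = λ² - (-73)λ + 1200 = (λ - (-25))(λ - (-48)). Eigenvalues: -25, -48.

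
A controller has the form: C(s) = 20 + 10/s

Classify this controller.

This is a Proportional-Integral (PI) controller.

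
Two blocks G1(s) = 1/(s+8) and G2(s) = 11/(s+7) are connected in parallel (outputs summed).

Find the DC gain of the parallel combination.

Parallel: G_eq = G1 + G2. DC gain = G1(0) + G2(0) = 1/8 + 11/7 = 0.125 + 1.5714 = 1.6964.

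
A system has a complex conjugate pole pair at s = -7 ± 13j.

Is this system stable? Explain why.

Real part of poles is -7 (< 0, left half-plane). Stable.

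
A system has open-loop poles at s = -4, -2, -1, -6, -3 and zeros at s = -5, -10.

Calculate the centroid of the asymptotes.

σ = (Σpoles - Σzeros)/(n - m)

σ = (Σpoles - Σzeros)/(n - m) = (-16 - (-15))/(5 - 2) = -1/3 = -0.33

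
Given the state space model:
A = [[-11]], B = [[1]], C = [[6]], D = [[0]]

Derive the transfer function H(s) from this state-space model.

(sI - A)⁻¹ = 1/(s + 11). H(s) = 6 × 1/(s + 11) + 0 = 6/(s + 11).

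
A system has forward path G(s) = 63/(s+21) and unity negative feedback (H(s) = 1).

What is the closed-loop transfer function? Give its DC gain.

T(s) = G/(1+GH) = [63/(s+21)] / [1 + 63/(s+21)] = 63/(s+21+63) = 63/(s+84). DC gain = 63/84 = 0.75.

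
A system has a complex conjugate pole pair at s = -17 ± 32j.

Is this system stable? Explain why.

Real part of poles is -17 (< 0, left half-plane). Stable.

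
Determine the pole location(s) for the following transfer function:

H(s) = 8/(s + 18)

Pole is where denominator = 0: s + 18 = 0, so s = -18.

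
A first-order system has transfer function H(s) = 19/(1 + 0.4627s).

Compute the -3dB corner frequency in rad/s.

Corner frequency = 1/τ = 1/0.4627 = 2.161 rad/s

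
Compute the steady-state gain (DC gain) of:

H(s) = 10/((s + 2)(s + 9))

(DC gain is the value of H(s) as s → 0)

DC gain = H(0) = 10/(2 × 9) = 10/18 = 0.5556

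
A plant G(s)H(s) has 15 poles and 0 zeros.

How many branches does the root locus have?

Root locus has n branches where n = number of poles = 15.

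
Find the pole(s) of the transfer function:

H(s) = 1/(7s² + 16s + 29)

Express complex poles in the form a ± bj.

Discriminant = 16² - 4×7×29 = 256 - 812 = -556 < 0, so the poles are a complex conjugate pair s = (-16 ± j√556)/(2×7). Real part = -16/(2×7) = -16/14 ≈ -1.1429; imaginary part = ±√556/(2×7) ≈ 1.6843. Poles: s = -1.1429 ± 1.6843j.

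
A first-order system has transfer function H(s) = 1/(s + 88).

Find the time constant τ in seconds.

For H(s) = 1/(s + 1/τ), the pole is at -1/τ = -88, so τ = 1/88 = 0.0114 s.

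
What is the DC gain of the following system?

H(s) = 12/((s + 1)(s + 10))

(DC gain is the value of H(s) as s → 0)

DC gain = H(0) = 12/(1 × 10) = 12/10 = 1.2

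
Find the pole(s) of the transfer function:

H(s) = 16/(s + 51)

Pole is where denominator = 0: s + 51 = 0, so s = -51.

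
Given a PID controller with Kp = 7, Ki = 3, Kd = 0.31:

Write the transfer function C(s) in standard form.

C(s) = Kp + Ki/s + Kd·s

Substituting values: C(s) = 7 + 3/s + 0.31s = (0.31s² + 7s + 3)/s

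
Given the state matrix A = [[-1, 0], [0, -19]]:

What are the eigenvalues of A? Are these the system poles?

For diagonal matrix, eigenvalues are diagonal entries: λ₁ = -1, λ₂ = -19. Eigenvalues of A = system poles.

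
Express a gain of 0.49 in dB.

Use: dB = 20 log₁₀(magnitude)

dB = 20 log₁₀(0.49) = -6.2 dB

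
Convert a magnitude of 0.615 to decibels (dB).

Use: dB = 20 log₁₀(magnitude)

dB = 20 log₁₀(0.615) = -4.2 dB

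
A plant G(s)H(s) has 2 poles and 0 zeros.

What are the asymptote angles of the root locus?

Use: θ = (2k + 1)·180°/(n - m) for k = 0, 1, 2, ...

n - m = 2 - 0 = 2. Angles: θk = (2k + 1)·180°/2 = 90°, 270°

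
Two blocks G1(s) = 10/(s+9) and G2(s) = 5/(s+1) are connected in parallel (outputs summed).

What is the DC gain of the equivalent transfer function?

Parallel: G_eq = G1 + G2. DC gain = G1(0) + G2(0) = 10/9 + 5/1 = 1.1111 + 5 = 6.1111.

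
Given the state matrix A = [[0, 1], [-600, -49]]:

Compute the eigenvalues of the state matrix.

det(A - λI) = λ² - (-49)λ + 600 = (λ - (-25))(λ - (-24)). Eigenvalues: -25, -24.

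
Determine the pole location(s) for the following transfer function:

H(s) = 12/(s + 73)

Pole is where denominator = 0: s + 73 = 0, so s = -73.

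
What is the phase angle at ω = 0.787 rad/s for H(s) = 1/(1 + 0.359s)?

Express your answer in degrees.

Phase = -arctan(ωτ) = -arctan(0.787 × 0.359) = -15.8°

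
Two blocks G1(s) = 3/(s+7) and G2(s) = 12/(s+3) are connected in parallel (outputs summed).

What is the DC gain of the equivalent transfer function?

Parallel: G_eq = G1 + G2. DC gain = G1(0) + G2(0) = 3/7 + 12/3 = 0.4286 + 4 = 4.4286.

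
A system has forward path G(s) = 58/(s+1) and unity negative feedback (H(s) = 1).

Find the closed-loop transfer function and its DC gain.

T(s) = G/(1+GH) = [58/(s+1)] / [1 + 58/(s+1)] = 58/(s+1+58) = 58/(s+59). DC gain = 58/59 = 0.9831.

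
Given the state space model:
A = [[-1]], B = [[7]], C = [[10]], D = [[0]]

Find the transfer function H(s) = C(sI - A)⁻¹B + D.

(sI - A)⁻¹ = 1/(s + 1). H(s) = 10 × 7/(s + 1) + 0 = 70/(s + 1).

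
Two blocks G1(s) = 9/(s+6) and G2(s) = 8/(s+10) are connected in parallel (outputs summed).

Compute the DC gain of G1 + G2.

Parallel: G_eq = G1 + G2. DC gain = G1(0) + G2(0) = 9/6 + 8/10 = 1.5 + 0.8 = 2.3.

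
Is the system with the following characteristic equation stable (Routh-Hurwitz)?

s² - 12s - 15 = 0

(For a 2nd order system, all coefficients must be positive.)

Coefficients: 1, -12, -15. b=-12, c=-15 not positive, so system is unstable.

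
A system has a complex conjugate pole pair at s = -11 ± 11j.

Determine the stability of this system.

Real part of poles is -11 (< 0, left half-plane). Stable.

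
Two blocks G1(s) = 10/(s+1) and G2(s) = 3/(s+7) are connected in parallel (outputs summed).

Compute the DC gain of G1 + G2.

Parallel: G_eq = G1 + G2. DC gain = G1(0) + G2(0) = 10/1 + 3/7 = 10 + 0.4286 = 10.4286.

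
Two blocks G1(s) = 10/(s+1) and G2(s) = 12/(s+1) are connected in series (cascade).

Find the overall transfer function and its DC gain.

Series: multiply transfer functions. G_eq = 10/(s+1) × 12/(s+1) = 120/((s+1)(s+1)). DC gain = 120/(1×1) = 120.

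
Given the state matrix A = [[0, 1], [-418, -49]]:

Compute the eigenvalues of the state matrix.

det(A - λI) = λ² - (-49)λ + 418 = (λ - (-38))(λ - (-11)). Eigenvalues: -38, -11.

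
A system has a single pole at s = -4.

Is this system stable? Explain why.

Pole at s = -4 is in the left half-plane. Stable.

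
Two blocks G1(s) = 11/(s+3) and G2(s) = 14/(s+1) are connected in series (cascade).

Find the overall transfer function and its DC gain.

Series: multiply transfer functions. G_eq = 11/(s+3) × 14/(s+1) = 154/((s+3)(s+1)). DC gain = 154/(3×1) = 51.3333.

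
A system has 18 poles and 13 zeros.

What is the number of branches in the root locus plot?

Root locus has n branches where n = number of poles = 18.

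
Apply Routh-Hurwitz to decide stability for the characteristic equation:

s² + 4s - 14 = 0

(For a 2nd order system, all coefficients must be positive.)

Coefficients: 1, 4, -14. c=-14 not positive, so system is unstable.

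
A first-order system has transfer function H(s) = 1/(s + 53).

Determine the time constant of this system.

For H(s) = 1/(s + 1/τ), the pole is at -1/τ = -53, so τ = 1/53 = 0.0189 s.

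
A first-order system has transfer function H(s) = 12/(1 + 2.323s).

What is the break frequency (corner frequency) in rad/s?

Corner frequency = 1/τ = 1/2.323 = 0.43 rad/s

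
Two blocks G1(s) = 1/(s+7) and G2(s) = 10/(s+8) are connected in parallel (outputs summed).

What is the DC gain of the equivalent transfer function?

Parallel: G_eq = G1 + G2. DC gain = G1(0) + G2(0) = 1/7 + 10/8 = 0.1429 + 1.25 = 1.3929.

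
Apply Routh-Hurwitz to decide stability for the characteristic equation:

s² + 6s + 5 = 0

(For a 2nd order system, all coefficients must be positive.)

Coefficients: 1, 6, 5. All positive, so system is stable.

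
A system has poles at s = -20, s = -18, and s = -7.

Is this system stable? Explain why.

All poles are in the left half-plane. System is stable.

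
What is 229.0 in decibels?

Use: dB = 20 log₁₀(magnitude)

dB = 20 log₁₀(229.0) = 47.2 dB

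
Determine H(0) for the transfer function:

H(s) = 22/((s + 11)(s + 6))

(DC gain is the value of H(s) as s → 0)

DC gain = H(0) = 22/(11 × 6) = 22/66 = 0.3333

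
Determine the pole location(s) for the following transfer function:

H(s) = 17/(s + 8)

Pole is where denominator = 0: s + 8 = 0, so s = -8.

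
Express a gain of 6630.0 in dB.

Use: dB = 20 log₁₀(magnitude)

dB = 20 log₁₀(6630.0) = 76.4 dB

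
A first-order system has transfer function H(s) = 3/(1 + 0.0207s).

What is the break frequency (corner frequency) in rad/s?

Corner frequency = 1/τ = 1/0.0207 = 48.309 rad/s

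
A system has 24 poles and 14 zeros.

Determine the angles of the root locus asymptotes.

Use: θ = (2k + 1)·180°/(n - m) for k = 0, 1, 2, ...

n - m = 24 - 14 = 10. Angles: θk = (2k + 1)·180°/10 = 18°, 54°, 90°, 126°, 162°, 198°, 234°, 270°, 306°, 342°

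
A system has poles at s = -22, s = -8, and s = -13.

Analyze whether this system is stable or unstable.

All poles are in the left half-plane. System is stable.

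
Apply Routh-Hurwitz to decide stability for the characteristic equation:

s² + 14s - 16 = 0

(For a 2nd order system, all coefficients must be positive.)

Coefficients: 1, 14, -16. c=-16 not positive, so system is unstable.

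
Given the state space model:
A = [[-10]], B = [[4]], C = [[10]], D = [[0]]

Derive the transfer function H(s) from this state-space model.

(sI - A)⁻¹ = 1/(s + 10). H(s) = 10 × 4/(s + 10) + 0 = 40/(s + 10).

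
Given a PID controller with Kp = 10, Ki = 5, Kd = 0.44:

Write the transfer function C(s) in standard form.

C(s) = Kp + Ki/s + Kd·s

Substituting values: C(s) = 10 + 5/s + 0.44s = (0.44s² + 10s + 5)/s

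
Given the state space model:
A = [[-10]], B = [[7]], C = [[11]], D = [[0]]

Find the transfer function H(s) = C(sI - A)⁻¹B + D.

(sI - A)⁻¹ = 1/(s + 10). H(s) = 11 × 7/(s + 10) + 0 = 77/(s + 10).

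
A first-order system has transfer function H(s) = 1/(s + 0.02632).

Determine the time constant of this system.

For H(s) = 1/(s + 1/τ), the pole is at -1/τ = -0.02632, so τ = 1/0.02632 = 37.99 s.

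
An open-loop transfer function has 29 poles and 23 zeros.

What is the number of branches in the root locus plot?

Root locus has n branches where n = number of poles = 29.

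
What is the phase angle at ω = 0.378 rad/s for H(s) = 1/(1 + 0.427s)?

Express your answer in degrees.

Phase = -arctan(ωτ) = -arctan(0.378 × 0.427) = -9.2°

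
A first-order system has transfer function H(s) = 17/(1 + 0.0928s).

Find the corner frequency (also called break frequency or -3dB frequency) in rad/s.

Corner frequency = 1/τ = 1/0.0928 = 10.776 rad/s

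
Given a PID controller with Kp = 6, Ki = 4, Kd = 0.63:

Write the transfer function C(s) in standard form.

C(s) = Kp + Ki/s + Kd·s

Substituting values: C(s) = 6 + 4/s + 0.63s = (0.63s² + 6s + 4)/s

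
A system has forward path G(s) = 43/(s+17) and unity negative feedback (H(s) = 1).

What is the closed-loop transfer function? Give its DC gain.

T(s) = G/(1+GH) = [43/(s+17)] / [1 + 43/(s+17)] = 43/(s+17+43) = 43/(s+60). DC gain = 43/60 = 0.7167.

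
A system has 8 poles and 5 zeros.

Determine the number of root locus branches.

Root locus has n branches where n = number of poles = 8.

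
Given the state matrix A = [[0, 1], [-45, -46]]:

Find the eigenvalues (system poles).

det(A - λI) = λ² - (-46)λ + 45 = (λ - (-45))(λ - (-1)). Eigenvalues: -45, -1.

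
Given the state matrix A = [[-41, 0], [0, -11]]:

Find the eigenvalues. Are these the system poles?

For diagonal matrix, eigenvalues are diagonal entries: λ₁ = -41, λ₂ = -11. Eigenvalues of A = system poles.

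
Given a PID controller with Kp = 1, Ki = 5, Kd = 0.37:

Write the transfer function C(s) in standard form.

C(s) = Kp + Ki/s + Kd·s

Substituting values: C(s) = 1 + 5/s + 0.37s = (0.37s² + s + 5)/s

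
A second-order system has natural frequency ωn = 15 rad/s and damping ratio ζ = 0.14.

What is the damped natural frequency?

ωd = ωn√(1 - ζ²) = 15√(1 - 0.14²) = 14.85 rad/s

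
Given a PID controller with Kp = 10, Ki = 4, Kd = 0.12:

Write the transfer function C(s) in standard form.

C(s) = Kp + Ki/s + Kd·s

Substituting values: C(s) = 10 + 4/s + 0.12s = (0.12s² + 10s + 4)/s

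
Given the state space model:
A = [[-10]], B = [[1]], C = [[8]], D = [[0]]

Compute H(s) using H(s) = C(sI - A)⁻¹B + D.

(sI - A)⁻¹ = 1/(s + 10). H(s) = 8 × 1/(s + 10) + 0 = 8/(s + 10).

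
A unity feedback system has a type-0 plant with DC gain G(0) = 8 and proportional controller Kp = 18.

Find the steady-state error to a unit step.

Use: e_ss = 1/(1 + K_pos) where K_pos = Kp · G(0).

K_pos = Kp · G(0) = 18 × 8 = 144. e_ss = 1/(1 + 144) = 0.0069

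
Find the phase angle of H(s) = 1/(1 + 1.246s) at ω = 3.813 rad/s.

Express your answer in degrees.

Phase = -arctan(ωτ) = -arctan(3.813 × 1.246) = -78.1°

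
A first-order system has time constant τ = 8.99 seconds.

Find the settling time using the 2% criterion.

For first-order system, 2% settling time ≈ 4τ = 4 × 8.99 = 35.96 s.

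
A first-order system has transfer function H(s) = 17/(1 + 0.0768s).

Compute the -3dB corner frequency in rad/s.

Corner frequency = 1/τ = 1/0.0768 = 13.021 rad/s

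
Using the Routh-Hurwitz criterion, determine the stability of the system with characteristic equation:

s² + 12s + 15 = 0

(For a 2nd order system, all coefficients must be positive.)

Coefficients: 1, 12, 15. All positive, so system is stable.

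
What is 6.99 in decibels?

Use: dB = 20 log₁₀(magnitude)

dB = 20 log₁₀(6.99) = 16.9 dB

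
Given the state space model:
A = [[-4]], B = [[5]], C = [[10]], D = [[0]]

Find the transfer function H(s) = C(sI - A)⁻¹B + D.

(sI - A)⁻¹ = 1/(s + 4). H(s) = 10 × 5/(s + 4) + 0 = 50/(s + 4).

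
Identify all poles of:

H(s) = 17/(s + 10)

Pole is where denominator = 0: s + 10 = 0, so s = -10.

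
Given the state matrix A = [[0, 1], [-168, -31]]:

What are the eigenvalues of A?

det(A - λI) = λ² - (-31)λ + 168 = (λ - (-24))(λ - (-7)). Eigenvalues: -24, -7.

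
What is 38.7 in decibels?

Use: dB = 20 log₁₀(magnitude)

dB = 20 log₁₀(38.7) = 31.8 dB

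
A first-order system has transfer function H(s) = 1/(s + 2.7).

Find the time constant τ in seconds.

For H(s) = 1/(s + 1/τ), the pole is at -1/τ = -2.7, so τ = 1/2.7 = 0.3704 s.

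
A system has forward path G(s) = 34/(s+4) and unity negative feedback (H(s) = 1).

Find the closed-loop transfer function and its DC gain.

T(s) = G/(1+GH) = [34/(s+4)] / [1 + 34/(s+4)] = 34/(s+4+34) = 34/(s+38). DC gain = 34/38 = 0.8947.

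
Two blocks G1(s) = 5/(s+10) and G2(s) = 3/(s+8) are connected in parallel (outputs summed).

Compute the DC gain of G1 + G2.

Parallel: G_eq = G1 + G2. DC gain = G1(0) + G2(0) = 5/10 + 3/8 = 0.5 + 0.375 = 0.875.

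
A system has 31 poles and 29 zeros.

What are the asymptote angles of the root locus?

n - m = 31 - 29 = 2. Angles: θk = (2k + 1)·180°/2 = 90°, 270°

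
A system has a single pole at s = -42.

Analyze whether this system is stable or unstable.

Pole at s = -42 is in the left half-plane. Stable.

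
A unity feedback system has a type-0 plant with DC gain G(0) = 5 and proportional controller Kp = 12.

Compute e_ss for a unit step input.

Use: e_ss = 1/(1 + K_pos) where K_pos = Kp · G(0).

K_pos = Kp · G(0) = 12 × 5 = 60. e_ss = 1/(1 + 60) = 0.0164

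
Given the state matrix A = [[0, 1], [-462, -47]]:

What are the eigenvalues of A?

det(A - λI) = λ² - (-47)λ + 462 = (λ - (-14))(λ - (-33)). Eigenvalues: -14, -33.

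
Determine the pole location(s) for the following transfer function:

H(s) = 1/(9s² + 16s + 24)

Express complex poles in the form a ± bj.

Discriminant = 16² - 4×9×24 = 256 - 864 = -608 < 0, so the poles are a complex conjugate pair s = (-16 ± j√608)/(2×9). Real part = -16/(2×9) = -16/18 ≈ -0.8889; imaginary part = ±√608/(2×9) ≈ 1.3699. Poles: s = -0.8889 ± 1.3699j.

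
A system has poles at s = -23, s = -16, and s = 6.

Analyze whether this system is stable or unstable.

Pole(s) at s = 6 are not in the left half-plane. System is unstable.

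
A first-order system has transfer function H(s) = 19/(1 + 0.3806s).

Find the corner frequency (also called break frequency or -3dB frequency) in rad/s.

Corner frequency = 1/τ = 1/0.3806 = 2.627 rad/s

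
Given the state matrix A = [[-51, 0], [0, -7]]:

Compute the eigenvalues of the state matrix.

For diagonal matrix, eigenvalues are diagonal entries: λ₁ = -51, λ₂ = -7.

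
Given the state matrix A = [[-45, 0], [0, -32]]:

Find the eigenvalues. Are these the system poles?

For diagonal matrix, eigenvalues are diagonal entries: λ₁ = -45, λ₂ = -32. Eigenvalues of A = system poles.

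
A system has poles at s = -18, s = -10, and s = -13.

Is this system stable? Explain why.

All poles are in the left half-plane. System is stable.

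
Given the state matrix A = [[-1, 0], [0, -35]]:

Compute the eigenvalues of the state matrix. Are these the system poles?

For diagonal matrix, eigenvalues are diagonal entries: λ₁ = -1, λ₂ = -35. Eigenvalues of A = system poles.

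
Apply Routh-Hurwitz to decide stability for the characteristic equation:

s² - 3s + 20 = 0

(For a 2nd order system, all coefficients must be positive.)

Coefficients: 1, -3, 20. b=-3 not positive, so system is unstable.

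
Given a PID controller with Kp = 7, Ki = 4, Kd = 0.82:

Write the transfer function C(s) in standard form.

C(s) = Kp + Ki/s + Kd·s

Substituting values: C(s) = 7 + 4/s + 0.82s = (0.82s² + 7s + 4)/s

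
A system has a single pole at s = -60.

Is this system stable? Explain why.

Pole at s = -60 is in the left half-plane. Stable.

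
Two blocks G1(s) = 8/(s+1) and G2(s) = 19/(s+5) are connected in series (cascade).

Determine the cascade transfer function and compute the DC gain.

Series: multiply transfer functions. G_eq = 8/(s+1) × 19/(s+5) = 152/((s+1)(s+5)). DC gain = 152/(1×5) = 30.4.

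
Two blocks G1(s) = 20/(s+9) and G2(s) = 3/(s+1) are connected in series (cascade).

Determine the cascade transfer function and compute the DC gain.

Series: multiply transfer functions. G_eq = 20/(s+9) × 3/(s+1) = 60/((s+9)(s+1)). DC gain = 60/(9×1) = 6.6667.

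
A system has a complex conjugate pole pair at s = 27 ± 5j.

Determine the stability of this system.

Real part of poles is 27 (> 0, right half-plane). Unstable.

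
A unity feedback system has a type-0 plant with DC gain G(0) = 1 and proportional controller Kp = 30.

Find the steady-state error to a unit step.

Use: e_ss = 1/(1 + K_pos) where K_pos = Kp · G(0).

K_pos = Kp · G(0) = 30 × 1 = 30. e_ss = 1/(1 + 30) = 0.0323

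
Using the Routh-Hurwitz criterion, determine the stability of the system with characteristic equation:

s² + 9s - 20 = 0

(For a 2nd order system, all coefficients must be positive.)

Coefficients: 1, 9, -20. c=-20 not positive, so system is unstable.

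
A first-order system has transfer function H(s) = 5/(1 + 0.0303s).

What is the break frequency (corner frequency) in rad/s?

Corner frequency = 1/τ = 1/0.0303 = 33.003 rad/s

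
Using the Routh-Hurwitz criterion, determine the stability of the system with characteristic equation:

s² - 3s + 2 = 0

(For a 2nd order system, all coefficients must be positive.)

Coefficients: 1, -3, 2. b=-3 not positive, so system is unstable.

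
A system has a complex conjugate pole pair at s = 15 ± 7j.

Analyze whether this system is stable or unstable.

Real part of poles is 15 (> 0, right half-plane). Unstable.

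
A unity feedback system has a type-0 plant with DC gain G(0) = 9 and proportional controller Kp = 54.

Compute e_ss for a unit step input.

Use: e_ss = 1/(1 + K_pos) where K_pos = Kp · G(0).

K_pos = Kp · G(0) = 54 × 9 = 486. e_ss = 1/(1 + 486) = 0.0021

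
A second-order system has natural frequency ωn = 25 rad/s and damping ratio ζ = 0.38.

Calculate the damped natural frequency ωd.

ωd = ωn√(1 - ζ²) = 25√(1 - 0.38²) = 23.12 rad/s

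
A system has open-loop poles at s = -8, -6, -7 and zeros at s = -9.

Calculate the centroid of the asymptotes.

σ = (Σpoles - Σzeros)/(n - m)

σ = (Σpoles - Σzeros)/(n - m) = (-21 - (-9))/(3 - 1) = -12/2 = -6.0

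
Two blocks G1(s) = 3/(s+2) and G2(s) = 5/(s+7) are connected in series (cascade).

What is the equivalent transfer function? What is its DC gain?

Series: multiply transfer functions. G_eq = 3/(s+2) × 5/(s+7) = 15/((s+2)(s+7)). DC gain = 15/(2×7) = 1.0714.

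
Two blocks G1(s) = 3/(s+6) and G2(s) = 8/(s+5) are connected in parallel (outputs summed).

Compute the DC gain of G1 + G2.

Parallel: G_eq = G1 + G2. DC gain = G1(0) + G2(0) = 3/6 + 8/5 = 0.5 + 1.6 = 2.1.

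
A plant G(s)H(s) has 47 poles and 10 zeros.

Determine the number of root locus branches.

Root locus has n branches where n = number of poles = 47.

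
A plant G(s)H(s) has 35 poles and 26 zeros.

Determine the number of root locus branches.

Root locus has n branches where n = number of poles = 35.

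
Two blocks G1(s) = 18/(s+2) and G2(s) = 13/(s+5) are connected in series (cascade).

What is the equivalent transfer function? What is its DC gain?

Series: multiply transfer functions. G_eq = 18/(s+2) × 13/(s+5) = 234/((s+2)(s+5)). DC gain = 234/(2×5) = 23.4.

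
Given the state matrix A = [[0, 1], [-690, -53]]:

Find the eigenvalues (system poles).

det(A - λI) = λ² - (-53)λ + 690 = (λ - (-23))(λ - (-30)). Eigenvalues: -23, -30.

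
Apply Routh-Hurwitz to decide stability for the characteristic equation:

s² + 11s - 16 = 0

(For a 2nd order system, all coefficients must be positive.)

Coefficients: 1, 11, -16. c=-16 not positive, so system is unstable.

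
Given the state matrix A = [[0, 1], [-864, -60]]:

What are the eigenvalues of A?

det(A - λI) = λ² - (-60)λ + 864 = (λ - (-24))(λ - (-36)). Eigenvalues: -24, -36.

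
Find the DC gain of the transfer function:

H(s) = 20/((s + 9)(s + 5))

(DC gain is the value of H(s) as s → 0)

DC gain = H(0) = 20/(9 × 5) = 20/45 = 0.4444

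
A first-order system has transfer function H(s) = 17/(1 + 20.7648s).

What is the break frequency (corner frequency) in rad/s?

Corner frequency = 1/τ = 1/20.7648 = 0.048 rad/s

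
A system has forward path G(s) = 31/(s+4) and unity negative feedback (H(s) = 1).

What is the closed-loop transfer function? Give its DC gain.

T(s) = G/(1+GH) = [31/(s+4)] / [1 + 31/(s+4)] = 31/(s+4+31) = 31/(s+35). DC gain = 31/35 = 0.8857.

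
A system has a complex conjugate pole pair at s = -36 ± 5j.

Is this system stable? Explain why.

Real part of poles is -36 (< 0, left half-plane). Stable.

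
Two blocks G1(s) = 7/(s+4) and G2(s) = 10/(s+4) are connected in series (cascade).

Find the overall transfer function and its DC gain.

Series: multiply transfer functions. G_eq = 7/(s+4) × 10/(s+4) = 70/((s+4)(s+4)). DC gain = 70/(4×4) = 4.375.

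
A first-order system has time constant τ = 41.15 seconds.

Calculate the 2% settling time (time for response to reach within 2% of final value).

For first-order system, 2% settling time ≈ 4τ = 4 × 41.15 = 164.6 s.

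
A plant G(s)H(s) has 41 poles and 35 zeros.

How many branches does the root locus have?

Root locus has n branches where n = number of poles = 41.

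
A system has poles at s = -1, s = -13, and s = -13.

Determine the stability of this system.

All poles are in the left half-plane. System is stable.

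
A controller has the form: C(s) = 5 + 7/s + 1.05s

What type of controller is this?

This is a Proportional-Integral-Derivative (PID) controller.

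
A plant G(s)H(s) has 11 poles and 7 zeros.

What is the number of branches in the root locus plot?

Root locus has n branches where n = number of poles = 11.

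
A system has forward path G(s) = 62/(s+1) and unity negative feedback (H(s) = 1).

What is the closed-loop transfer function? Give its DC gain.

T(s) = G/(1+GH) = [62/(s+1)] / [1 + 62/(s+1)] = 62/(s+1+62) = 62/(s+63). DC gain = 62/63 = 0.9841.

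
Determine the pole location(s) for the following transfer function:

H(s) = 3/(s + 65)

Pole is where denominator = 0: s + 65 = 0, so s = -65.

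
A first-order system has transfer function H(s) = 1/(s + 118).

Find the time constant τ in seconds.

For H(s) = 1/(s + 1/τ), the pole is at -1/τ = -118, so τ = 1/118 = 0.0085 s.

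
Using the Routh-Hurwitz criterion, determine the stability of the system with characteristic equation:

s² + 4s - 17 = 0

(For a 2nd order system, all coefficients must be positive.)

Coefficients: 1, 4, -17. c=-17 not positive, so system is unstable.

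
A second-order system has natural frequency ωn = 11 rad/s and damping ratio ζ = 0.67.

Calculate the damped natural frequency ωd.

ωd = ωn√(1 - ζ²) = 11√(1 - 0.67²) = 8.17 rad/s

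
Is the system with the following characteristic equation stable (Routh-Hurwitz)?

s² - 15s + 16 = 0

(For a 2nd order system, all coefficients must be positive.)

Coefficients: 1, -15, 16. b=-15 not positive, so system is unstable.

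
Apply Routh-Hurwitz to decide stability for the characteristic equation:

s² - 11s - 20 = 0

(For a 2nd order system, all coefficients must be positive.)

Coefficients: 1, -11, -20. b=-11, c=-20 not positive, so system is unstable.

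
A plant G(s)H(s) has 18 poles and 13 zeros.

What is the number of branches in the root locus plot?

Root locus has n branches where n = number of poles = 18.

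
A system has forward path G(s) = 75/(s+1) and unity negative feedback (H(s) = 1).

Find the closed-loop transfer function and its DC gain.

T(s) = G/(1+GH) = [75/(s+1)] / [1 + 75/(s+1)] = 75/(s+1+75) = 75/(s+76). DC gain = 75/76 = 0.9868.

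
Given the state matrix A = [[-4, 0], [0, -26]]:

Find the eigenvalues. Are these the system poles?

For diagonal matrix, eigenvalues are diagonal entries: λ₁ = -4, λ₂ = -26. Eigenvalues of A = system poles.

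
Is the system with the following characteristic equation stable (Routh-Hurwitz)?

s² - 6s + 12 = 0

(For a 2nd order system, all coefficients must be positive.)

Coefficients: 1, -6, 12. b=-6 not positive, so system is unstable.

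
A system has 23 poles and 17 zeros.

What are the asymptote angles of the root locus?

n - m = 23 - 17 = 6. Angles: θk = (2k + 1)·180°/6 = 30°, 90°, 150°, 210°, 270°, 330°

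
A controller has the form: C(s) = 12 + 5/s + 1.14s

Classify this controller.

This is a Proportional-Integral-Derivative (PID) controller.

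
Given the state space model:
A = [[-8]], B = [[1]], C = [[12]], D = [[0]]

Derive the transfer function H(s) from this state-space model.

(sI - A)⁻¹ = 1/(s + 8). H(s) = 12 × 1/(s + 8) + 0 = 12/(s + 8).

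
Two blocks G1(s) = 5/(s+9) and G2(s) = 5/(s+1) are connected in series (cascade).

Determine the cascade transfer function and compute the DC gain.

Series: multiply transfer functions. G_eq = 5/(s+9) × 5/(s+1) = 25/((s+9)(s+1)). DC gain = 25/(9×1) = 2.7778.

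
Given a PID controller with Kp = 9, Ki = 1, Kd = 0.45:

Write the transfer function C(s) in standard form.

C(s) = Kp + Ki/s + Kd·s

Substituting values: C(s) = 9 + 1/s + 0.45s = (0.45s² + 9s + 1)/s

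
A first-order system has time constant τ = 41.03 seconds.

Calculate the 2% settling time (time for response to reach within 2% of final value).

For first-order system, 2% settling time ≈ 4τ = 4 × 41.03 = 164.12 s.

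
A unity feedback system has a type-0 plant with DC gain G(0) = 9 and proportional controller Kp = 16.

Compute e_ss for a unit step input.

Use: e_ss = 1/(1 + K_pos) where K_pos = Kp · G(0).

K_pos = Kp · G(0) = 16 × 9 = 144. e_ss = 1/(1 + 144) = 0.0069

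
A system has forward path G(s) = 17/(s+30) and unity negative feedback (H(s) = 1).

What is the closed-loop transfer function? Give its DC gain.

T(s) = G/(1+GH) = [17/(s+30)] / [1 + 17/(s+30)] = 17/(s+30+17) = 17/(s+47). DC gain = 17/47 = 0.3617.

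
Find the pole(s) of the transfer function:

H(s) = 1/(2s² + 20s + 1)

Discriminant = 20² - 4×2×1 = 400 - 8 = 392 > 0, so two distinct real poles. Using quadratic formula: s = (-20 ± √392)/(2×2) = (-20 ± √392)/4, with √392 ≈ 19.7990. s₁ ≈ -0.0503, s₂ ≈ -9.9497. Poles: s₁ = -0.0503, s₂ = -9.9497.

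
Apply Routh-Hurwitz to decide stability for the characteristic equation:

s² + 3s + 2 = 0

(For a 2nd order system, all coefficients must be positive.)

Coefficients: 1, 3, 2. All positive, so system is stable.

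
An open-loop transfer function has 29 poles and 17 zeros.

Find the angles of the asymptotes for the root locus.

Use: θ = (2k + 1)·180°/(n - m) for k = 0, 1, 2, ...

n - m = 29 - 17 = 12. Angles: θk = (2k + 1)·180°/12 = 15°, 45°, 75°, 105°, 135°, 165°, 195°, 225°, 255°, 285°, 315°, 345°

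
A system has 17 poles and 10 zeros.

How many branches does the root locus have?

Root locus has n branches where n = number of poles = 17.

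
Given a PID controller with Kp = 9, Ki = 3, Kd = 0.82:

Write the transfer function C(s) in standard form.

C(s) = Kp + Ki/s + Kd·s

Substituting values: C(s) = 9 + 3/s + 0.82s = (0.82s² + 9s + 3)/s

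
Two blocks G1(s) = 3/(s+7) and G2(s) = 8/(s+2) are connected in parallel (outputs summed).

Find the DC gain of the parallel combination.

Parallel: G_eq = G1 + G2. DC gain = G1(0) + G2(0) = 3/7 + 8/2 = 0.4286 + 4 = 4.4286.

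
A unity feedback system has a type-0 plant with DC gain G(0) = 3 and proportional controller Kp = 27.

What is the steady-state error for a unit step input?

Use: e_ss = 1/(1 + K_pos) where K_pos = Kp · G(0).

K_pos = Kp · G(0) = 27 × 3 = 81. e_ss = 1/(1 + 81) = 0.0122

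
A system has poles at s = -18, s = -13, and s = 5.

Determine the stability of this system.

Pole(s) at s = 5 are not in the left half-plane. System is unstable.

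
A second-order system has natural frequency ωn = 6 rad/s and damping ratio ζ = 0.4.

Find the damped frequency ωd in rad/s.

ωd = ωn√(1 - ζ²) = 6√(1 - 0.4²) = 5.5 rad/s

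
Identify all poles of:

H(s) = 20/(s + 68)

Pole is where denominator = 0: s + 68 = 0, so s = -68.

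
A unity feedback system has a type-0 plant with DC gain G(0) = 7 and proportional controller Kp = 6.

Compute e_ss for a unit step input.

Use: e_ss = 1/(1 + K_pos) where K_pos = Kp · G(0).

K_pos = Kp · G(0) = 6 × 7 = 42. e_ss = 1/(1 + 42) = 0.0233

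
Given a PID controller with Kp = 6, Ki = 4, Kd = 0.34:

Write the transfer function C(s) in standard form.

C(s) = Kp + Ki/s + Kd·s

Substituting values: C(s) = 6 + 4/s + 0.34s = (0.34s² + 6s + 4)/s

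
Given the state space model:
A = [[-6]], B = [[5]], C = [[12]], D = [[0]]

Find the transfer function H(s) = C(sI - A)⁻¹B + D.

(sI - A)⁻¹ = 1/(s + 6). H(s) = 12 × 5/(s + 6) + 0 = 60/(s + 6).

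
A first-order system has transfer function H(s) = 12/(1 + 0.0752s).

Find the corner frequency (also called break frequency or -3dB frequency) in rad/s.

Corner frequency = 1/τ = 1/0.0752 = 13.298 rad/s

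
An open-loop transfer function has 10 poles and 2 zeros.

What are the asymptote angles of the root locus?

n - m = 10 - 2 = 8. Angles: θk = (2k + 1)·180°/8 = 22.5°, 67.5°, 112.5°, 157.5°, 202.5°, 247.5°, 292.5°, 337.5°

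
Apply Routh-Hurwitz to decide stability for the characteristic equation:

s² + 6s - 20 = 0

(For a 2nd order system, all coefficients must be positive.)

Coefficients: 1, 6, -20. c=-20 not positive, so system is unstable.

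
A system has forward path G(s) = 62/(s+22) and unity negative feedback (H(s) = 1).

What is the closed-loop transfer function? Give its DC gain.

T(s) = G/(1+GH) = [62/(s+22)] / [1 + 62/(s+22)] = 62/(s+22+62) = 62/(s+84). DC gain = 62/84 = 0.7381.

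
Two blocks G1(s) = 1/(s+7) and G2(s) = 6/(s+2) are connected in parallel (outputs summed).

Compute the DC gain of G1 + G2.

Parallel: G_eq = G1 + G2. DC gain = G1(0) + G2(0) = 1/7 + 6/2 = 0.1429 + 3 = 3.1429.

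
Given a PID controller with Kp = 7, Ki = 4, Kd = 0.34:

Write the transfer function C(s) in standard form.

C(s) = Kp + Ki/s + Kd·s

Substituting values: C(s) = 7 + 4/s + 0.34s = (0.34s² + 7s + 4)/s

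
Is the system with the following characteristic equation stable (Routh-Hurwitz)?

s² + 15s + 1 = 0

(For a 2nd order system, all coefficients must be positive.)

Coefficients: 1, 15, 1. All positive, so system is stable.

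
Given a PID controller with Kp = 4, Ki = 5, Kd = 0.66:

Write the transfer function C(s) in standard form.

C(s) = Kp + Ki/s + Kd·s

Substituting values: C(s) = 4 + 5/s + 0.66s = (0.66s² + 4s + 5)/s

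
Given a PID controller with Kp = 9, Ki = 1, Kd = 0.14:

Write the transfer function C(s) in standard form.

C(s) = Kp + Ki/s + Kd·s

Substituting values: C(s) = 9 + 1/s + 0.14s = (0.14s² + 9s + 1)/s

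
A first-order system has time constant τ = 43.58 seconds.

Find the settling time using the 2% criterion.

For first-order system, 2% settling time ≈ 4τ = 4 × 43.58 = 174.32 s.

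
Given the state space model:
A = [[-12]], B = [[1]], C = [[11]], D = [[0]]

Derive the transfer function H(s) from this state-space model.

(sI - A)⁻¹ = 1/(s + 12). H(s) = 11 × 1/(s + 12) + 0 = 11/(s + 12).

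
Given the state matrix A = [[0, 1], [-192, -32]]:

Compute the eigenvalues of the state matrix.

det(A - λI) = λ² - (-32)λ + 192 = (λ - (-24))(λ - (-8)). Eigenvalues: -24, -8.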